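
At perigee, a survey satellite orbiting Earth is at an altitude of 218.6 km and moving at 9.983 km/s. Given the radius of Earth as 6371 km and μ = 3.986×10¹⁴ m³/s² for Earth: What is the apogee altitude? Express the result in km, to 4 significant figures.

apogee altitude ≈ 24430 km

r_p = 6371 + 218.6 = 6589.6 km = 6.590×10⁶ m.
Specific energy ε = v²/2 − μ/r = -1.066×10⁷ J/kg, so a = −μ/(2ε) = 1.870×10⁷ m.
The apsides satisfy r_p + r_a = 2a, so the apogee radius is 2a − r_p = 3.081×10⁷ m = 30806 km.
Apogee altitude = 30806 − 6371 = 24435 km.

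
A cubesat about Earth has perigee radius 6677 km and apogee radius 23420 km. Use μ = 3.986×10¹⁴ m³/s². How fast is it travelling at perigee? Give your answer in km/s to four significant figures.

v ≈ 9.639 km/s

Semi-major axis a = (r_p + r_a)/2 = 15048 km = 1.505×10⁷ m.
Vis-viva: v² = μ(2/r − 1/a) = 3.986×10¹⁴ × (2.995×10⁻⁷ − 6.645×10⁻⁸) = 9.291×10⁷ m²/s².
v = 9639 m/s = 9.639 km/s.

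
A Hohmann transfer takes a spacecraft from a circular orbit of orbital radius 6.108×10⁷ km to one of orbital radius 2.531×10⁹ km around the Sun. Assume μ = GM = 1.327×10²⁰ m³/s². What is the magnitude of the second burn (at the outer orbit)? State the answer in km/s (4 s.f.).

r₁ = 6.108×10⁷ km = 6.108×10¹⁰ m.
r₂ = 2.531×10⁹ km = 2.531×10¹² m.
Transfer ellipse a_t = (r₁ + r₂)/2 = 1.296×10¹² m.
At r₁: circular v_c1 = √(μ/r₁) = 46610 m/s; transfer-perihelion v_p = √[μ(2/r₁ − 1/a_t)] = 65140 m/s.
At r₂: circular v_c2 = √(μ/r₂) = 7241 m/s; transfer-aphelion v_a = √[μ(2/r₂ − 1/a_t)] = 1572 m/s.
Δv₂ = v_c2 − v_a = 5669 m/s.
= 5.669 km/s.

Δv ≈ 5.669 km/s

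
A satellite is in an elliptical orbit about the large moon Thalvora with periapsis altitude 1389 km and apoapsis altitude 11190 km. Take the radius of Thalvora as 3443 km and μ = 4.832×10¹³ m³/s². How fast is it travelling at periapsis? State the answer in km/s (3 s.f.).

v ≈ 3.88 km/s

r_p = 3443 + 1389 = 4832.0 km = 4.8320×10⁶ m.
r_a = 3443 + 11190 = 14633 km = 1.4633×10⁷ m.
Semi-major axis a = (r_p + r_a)/2 = 9732.5 km = 9.732×10⁶ m.
Vis-viva: v² = μ(2/r − 1/a) = 4.832×10¹³ × (4.139×10⁻⁷ − 1.027×10⁻⁷) = 1.504×10⁷ m²/s².
v = 3878 m/s = 3.878 km/s.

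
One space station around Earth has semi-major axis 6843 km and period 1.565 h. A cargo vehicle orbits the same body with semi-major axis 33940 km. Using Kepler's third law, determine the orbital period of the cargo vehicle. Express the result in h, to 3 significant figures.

T₂ ≈ 17.3 h

Kepler's third law: T² ∝ a³, so T₂ = T₁ (a₂/a₁)^(3/2).
a₂/a₁ = 4.960, (a₂/a₁)^(3/2) = 11.05.
T₂ = 1.565 × 11.05 = 17.29 h.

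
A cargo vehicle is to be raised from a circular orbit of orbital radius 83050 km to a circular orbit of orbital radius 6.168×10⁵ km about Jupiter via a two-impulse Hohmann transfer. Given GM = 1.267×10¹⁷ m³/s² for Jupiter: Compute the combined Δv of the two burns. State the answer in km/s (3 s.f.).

r₁ = 83050 km = 8.305×10⁷ m.
r₂ = 6.168×10⁵ km = 6.168×10⁸ m.
Transfer ellipse a_t = (r₁ + r₂)/2 = 3.499×10⁸ m.
At r₁: circular v_c1 = √(μ/r₁) = 39060 m/s; transfer-perijove v_p = √[μ(2/r₁ − 1/a_t)] = 51860 m/s.
Δv₁ = v_p − v_c1 = 12800 m/s.
At r₂: circular v_c2 = √(μ/r₂) = 14330 m/s; transfer-apojove v_a = √[μ(2/r₂ − 1/a_t)] = 6982 m/s.
Δv₂ = v_c2 − v_a = 7350 m/s.
Total Δv = Δv₁ + Δv₂ = 20150 m/s = 20.15 km/s.

Δv_total ≈ 20.1 km/s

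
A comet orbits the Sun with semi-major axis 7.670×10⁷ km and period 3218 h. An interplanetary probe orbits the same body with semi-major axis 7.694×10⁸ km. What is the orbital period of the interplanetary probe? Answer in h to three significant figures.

Kepler's third law: T² ∝ a³, so T₂ = T₁ (a₂/a₁)^(3/2).
a₂/a₁ = 10.03, (a₂/a₁)^(3/2) = 31.77.
T₂ = 3218 × 31.77 = 1.022×10⁵ h.

T₂ ≈ 1.02×10⁵ h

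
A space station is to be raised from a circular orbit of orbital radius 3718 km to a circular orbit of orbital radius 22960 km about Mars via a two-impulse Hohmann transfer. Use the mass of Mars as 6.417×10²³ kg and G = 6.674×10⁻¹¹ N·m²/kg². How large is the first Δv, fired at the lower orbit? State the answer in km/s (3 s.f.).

Δv ≈ 1.06 km/s

μ = GM = 6.674×10⁻¹¹ × 6.417×10²³ = 4.283×10¹³ m³/s².
r₁ = 3718 km = 3.718×10⁶ m.
r₂ = 22960 km = 2.296×10⁷ m.
Transfer ellipse a_t = (r₁ + r₂)/2 = 1.334×10⁷ m.
At r₁: circular v_c1 = √(μ/r₁) = 3394 m/s; transfer-periapsis v_p = √[μ(2/r₁ − 1/a_t)] = 4453 m/s.
Δv₁ = v_p − v_c1 = 1059 m/s.
= 1.059 km/s.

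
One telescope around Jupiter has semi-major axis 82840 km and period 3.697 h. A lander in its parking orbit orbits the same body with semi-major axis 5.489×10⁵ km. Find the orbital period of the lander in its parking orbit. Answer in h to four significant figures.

Kepler's third law: T² ∝ a³, so T₂ = T₁ (a₂/a₁)^(3/2).
a₂/a₁ = 6.626, (a₂/a₁)^(3/2) = 17.06.
T₂ = 3.697 × 17.06 = 63.06 h.

T₂ ≈ 63.06 h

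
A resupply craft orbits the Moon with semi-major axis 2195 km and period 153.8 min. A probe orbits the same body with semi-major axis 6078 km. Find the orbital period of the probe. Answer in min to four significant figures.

Kepler's third law: T² ∝ a³, so T₂ = T₁ (a₂/a₁)^(3/2).
a₂/a₁ = 2.769, (a₂/a₁)^(3/2) = 4.608.
T₂ = 153.8 × 4.608 = 708.7 min.

T₂ ≈ 708.7 min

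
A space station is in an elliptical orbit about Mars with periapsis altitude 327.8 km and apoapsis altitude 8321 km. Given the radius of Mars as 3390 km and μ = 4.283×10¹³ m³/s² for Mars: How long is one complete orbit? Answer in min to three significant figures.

T ≈ 343 min

r_p = 3390 + 327.8 = 3717.8 km = 3.7178×10⁶ m.
r_a = 3390 + 8321 = 11711 km = 1.1711×10⁷ m.
Semi-major axis a = (r_p + r_a)/2 = (3717.8 + 11711)/2 = 7714.4 km = 7.714×10⁶ m.
By Kepler's third law T = 2π√(a³/μ) = 2π × 3.274×10³ = 2.057×10⁴ s.
= 342.9 min.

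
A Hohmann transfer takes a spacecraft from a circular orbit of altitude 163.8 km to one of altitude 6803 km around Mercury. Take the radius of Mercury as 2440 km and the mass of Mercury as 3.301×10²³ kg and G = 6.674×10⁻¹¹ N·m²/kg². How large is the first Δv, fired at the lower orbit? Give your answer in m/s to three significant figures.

μ = GM = 6.674×10⁻¹¹ × 3.301×10²³ = 2.203×10¹³ m³/s².
r₁ = 2440 + 163.8 = 2603.8 km = 2.6038×10⁶ m.
r₂ = 2440 + 6803 = 9243.0 km = 9.2430×10⁶ m.
Transfer ellipse a_t = (r₁ + r₂)/2 = 5.923×10⁶ m.
At r₁: circular v_c1 = √(μ/r₁) = 2909 m/s; transfer-periherm v_p = √[μ(2/r₁ − 1/a_t)] = 3634 m/s.
Δv₁ = v_p − v_c1 = 724.8 m/s.

Δv ≈ 725 m/s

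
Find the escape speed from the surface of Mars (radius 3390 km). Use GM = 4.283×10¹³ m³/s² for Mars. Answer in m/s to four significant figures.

r = R = 3.390×10⁶ m.
Escape speed v_esc = √(2μ/r) = √(2 × 4.283×10¹³ / 3.390×10⁶) = √(2.527×10⁷) = 5027 m/s.

v_esc ≈ 5027 m/s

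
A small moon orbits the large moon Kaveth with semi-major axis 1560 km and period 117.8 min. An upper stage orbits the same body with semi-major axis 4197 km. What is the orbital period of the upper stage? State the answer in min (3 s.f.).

T₂ ≈ 520 min

Kepler's third law: T² ∝ a³, so T₂ = T₁ (a₂/a₁)^(3/2).
a₂/a₁ = 2.690, (a₂/a₁)^(3/2) = 4.413.
T₂ = 117.8 × 4.413 = 519.8 min.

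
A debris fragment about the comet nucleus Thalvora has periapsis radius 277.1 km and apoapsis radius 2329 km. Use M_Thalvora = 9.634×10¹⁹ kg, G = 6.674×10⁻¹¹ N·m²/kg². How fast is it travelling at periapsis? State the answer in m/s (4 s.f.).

μ = GM = 6.674×10⁻¹¹ × 9.634×10¹⁹ = 6.430×10⁹ m³/s².
Semi-major axis a = (r_p + r_a)/2 = 1303.0 km = 1.303×10⁶ m.
Vis-viva: v² = μ(2/r − 1/a) = 6.430×10⁹ × (7.218×10⁻⁶ − 7.674×10⁻⁷) = 4.147×10⁴ m²/s².
v = 203.6 m/s.

v ≈ 203.6 m/s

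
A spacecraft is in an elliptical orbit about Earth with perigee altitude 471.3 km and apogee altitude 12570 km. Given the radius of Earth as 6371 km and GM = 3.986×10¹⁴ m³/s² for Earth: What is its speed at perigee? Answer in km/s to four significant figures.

v ≈ 9.252 km/s

r_p = 6371 + 471.3 = 6842.3 km = 6.8423×10⁶ m.
r_a = 6371 + 12570 = 18941 km = 1.8941×10⁷ m.
Semi-major axis a = (r_p + r_a)/2 = 12892 km = 1.289×10⁷ m.
Vis-viva: v² = μ(2/r − 1/a) = 3.986×10¹⁴ × (2.923×10⁻⁷ − 7.757×10⁻⁸) = 8.559×10⁷ m²/s².
v = 9252 m/s = 9.252 km/s.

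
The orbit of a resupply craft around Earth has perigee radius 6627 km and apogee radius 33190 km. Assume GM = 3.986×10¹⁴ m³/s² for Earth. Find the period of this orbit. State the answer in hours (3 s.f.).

T ≈ 7.77 hours

Semi-major axis a = (r_p + r_a)/2 = (6627.0 + 33190)/2 = 19908 km = 1.991×10⁷ m.
By Kepler's third law T = 2π√(a³/μ) = 2π × 4.449×10³ = 2.796×10⁴ s.
= 7.765 hours.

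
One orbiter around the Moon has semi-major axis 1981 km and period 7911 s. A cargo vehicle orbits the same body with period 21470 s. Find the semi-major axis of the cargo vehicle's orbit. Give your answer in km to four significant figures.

a₂ ≈ 3854 km

Kepler's third law: a³ ∝ T², so a₂ = a₁ (T₂/T₁)^(2/3).
T₂/T₁ = 2.714, (T₂/T₁)^(2/3) = 1.946.
a₂ = 1981 × 1.946 = 3854 km.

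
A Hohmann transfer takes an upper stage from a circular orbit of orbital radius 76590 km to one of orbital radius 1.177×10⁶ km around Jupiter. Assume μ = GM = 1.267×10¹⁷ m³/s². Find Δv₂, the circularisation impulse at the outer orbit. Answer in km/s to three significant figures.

Δv ≈ 6.75 km/s

r₁ = 76590 km = 7.659×10⁷ m.
r₂ = 1.177×10⁶ km = 1.177×10⁹ m.
Transfer ellipse a_t = (r₁ + r₂)/2 = 6.268×10⁸ m.
At r₁: circular v_c1 = √(μ/r₁) = 40670 m/s; transfer-perijove v_p = √[μ(2/r₁ − 1/a_t)] = 55730 m/s.
At r₂: circular v_c2 = √(μ/r₂) = 10380 m/s; transfer-apojove v_a = √[μ(2/r₂ − 1/a_t)] = 3627 m/s.
Δv₂ = v_c2 − v_a = 6748 m/s.
= 6.748 km/s.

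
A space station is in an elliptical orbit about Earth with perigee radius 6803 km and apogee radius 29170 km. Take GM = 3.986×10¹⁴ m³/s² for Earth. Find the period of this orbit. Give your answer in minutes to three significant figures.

Semi-major axis a = (r_p + r_a)/2 = (6803.0 + 29170)/2 = 17986 km = 1.799×10⁷ m.
By Kepler's third law T = 2π√(a³/μ) = 2π × 3.821×10³ = 2.401×10⁴ s.
= 400.1 minutes.

T ≈ 400 minutes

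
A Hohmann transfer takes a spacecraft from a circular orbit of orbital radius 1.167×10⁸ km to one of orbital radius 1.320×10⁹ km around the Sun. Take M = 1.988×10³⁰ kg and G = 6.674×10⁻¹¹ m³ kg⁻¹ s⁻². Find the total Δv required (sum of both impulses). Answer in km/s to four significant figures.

Δv_total ≈ 17.97 km/s

μ = GM = 6.674×10⁻¹¹ × 1.988×10³⁰ = 1.327×10²⁰ m³/s².
r₁ = 1.167×10⁸ km = 1.167×10¹¹ m.
r₂ = 1.320×10⁹ km = 1.320×10¹² m.
Transfer ellipse a_t = (r₁ + r₂)/2 = 7.184×10¹¹ m.
At r₁: circular v_c1 = √(μ/r₁) = 33720 m/s; transfer-perihelion v_p = √[μ(2/r₁ − 1/a_t)] = 45710 m/s.
Δv₁ = v_p − v_c1 = 11990 m/s.
At r₂: circular v_c2 = √(μ/r₂) = 10030 m/s; transfer-aphelion v_a = √[μ(2/r₂ − 1/a_t)] = 4041 m/s.
Δv₂ = v_c2 − v_a = 5985 m/s.
Total Δv = Δv₁ + Δv₂ = 17970 m/s = 17.97 km/s.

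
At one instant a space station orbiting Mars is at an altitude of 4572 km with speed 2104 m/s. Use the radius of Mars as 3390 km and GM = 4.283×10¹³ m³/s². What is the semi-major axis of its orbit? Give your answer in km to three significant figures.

r = 3390 + 4572 = 7962.0 km = 7.962×10⁶ m.
Specific orbital energy ε = v²/2 − μ/r = (2104)²/2 − 4.283×10¹³/7.962×10⁶ = -3.166×10⁶ J/kg.
Since ε = −μ/(2a), a = −μ/(2ε) = 6.764×10⁶ m = 6764.3 km.

a ≈ 6760 km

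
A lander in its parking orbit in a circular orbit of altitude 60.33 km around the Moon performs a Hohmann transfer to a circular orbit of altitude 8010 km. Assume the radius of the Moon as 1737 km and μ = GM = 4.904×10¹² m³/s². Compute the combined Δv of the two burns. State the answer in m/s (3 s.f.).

Δv_total ≈ 808 m/s

r₁ = 1737 + 60.33 = 1797.3 km = 1.7973×10⁶ m.
r₂ = 1737 + 8010 = 9747.0 km = 9.7470×10⁶ m.
Transfer ellipse a_t = (r₁ + r₂)/2 = 5.772×10⁶ m.
At r₁: circular v_c1 = √(μ/r₁) = 1652 m/s; transfer-perilune v_p = √[μ(2/r₁ − 1/a_t)] = 2146 m/s.
Δv₁ = v_p − v_c1 = 494.7 m/s.
At r₂: circular v_c2 = √(μ/r₂) = 709.3 m/s; transfer-apolune v_a = √[μ(2/r₂ − 1/a_t)] = 395.8 m/s.
Δv₂ = v_c2 − v_a = 313.5 m/s.
Total Δv = Δv₁ + Δv₂ = 808.2 m/s.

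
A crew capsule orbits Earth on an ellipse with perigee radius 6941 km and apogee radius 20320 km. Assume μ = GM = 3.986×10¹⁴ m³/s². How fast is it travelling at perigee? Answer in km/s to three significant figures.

v ≈ 9.25 km/s

Semi-major axis a = (r_p + r_a)/2 = 13630 km = 1.363×10⁷ m.
Vis-viva: v² = μ(2/r − 1/a) = 3.986×10¹⁴ × (2.881×10⁻⁷ − 7.336×10⁻⁸) = 8.561×10⁷ m²/s².
v = 9253 m/s = 9.253 km/s.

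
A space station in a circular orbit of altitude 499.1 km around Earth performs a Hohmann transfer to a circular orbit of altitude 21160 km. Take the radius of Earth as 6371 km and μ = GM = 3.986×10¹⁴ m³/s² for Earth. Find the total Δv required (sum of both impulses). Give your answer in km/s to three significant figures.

Δv_total ≈ 3.42 km/s

r₁ = 6371 + 499.1 = 6870.1 km = 6.8701×10⁶ m.
r₂ = 6371 + 21160 = 27531 km = 2.7531×10⁷ m.
Transfer ellipse a_t = (r₁ + r₂)/2 = 1.720×10⁷ m.
At r₁: circular v_c1 = √(μ/r₁) = 7617 m/s; transfer-perigee v_p = √[μ(2/r₁ − 1/a_t)] = 9637 m/s.
Δv₁ = v_p − v_c1 = 2020 m/s.
At r₂: circular v_c2 = √(μ/r₂) = 3805 m/s; transfer-apogee v_a = √[μ(2/r₂ − 1/a_t)] = 2405 m/s.
Δv₂ = v_c2 − v_a = 1400 m/s.
Total Δv = Δv₁ + Δv₂ = 3420 m/s = 3.420 km/s.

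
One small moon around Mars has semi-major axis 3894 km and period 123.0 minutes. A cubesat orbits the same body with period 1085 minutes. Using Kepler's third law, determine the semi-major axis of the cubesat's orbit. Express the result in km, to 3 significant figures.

a₂ ≈ 16600 km

Kepler's third law: a³ ∝ T², so a₂ = a₁ (T₂/T₁)^(2/3).
T₂/T₁ = 8.821, (T₂/T₁)^(2/3) = 4.269.
a₂ = 3894 × 4.269 = 16620 km.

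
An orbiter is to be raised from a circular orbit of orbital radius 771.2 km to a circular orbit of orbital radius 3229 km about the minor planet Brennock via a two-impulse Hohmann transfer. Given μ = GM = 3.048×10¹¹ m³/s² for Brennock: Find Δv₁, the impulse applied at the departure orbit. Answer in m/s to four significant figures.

Δv ≈ 170.1 m/s

r₁ = 771.2 km = 7.712×10⁵ m.
r₂ = 3229 km = 3.229×10⁶ m.
Transfer ellipse a_t = (r₁ + r₂)/2 = 2.000×10⁶ m.
At r₁: circular v_c1 = √(μ/r₁) = 628.7 m/s; transfer-periapsis v_p = √[μ(2/r₁ − 1/a_t)] = 798.8 m/s.
Δv₁ = v_p − v_c1 = 170.1 m/s.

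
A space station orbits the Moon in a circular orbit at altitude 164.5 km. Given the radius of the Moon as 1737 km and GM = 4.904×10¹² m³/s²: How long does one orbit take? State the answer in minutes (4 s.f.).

r = 1737 + 164.5 = 1901.5 km = 1.9015×10⁶ m.
Kepler's third law: T = 2π√(r³/μ) = 2π√((1.902×10⁶)³ / 4.904×10¹²).
r³/μ = 1.402×10⁶ s², so T = 2π × 1.184×10³ = 7.440×10³ s.
Converting: 7.440×10³ s ÷ 60.00 = 124.0 minutes.

T ≈ 124.0 minutes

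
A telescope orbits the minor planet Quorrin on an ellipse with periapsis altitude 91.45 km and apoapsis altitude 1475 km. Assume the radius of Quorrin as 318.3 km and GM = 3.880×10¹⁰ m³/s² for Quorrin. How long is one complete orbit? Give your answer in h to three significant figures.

r_p = 318.3 + 91.45 = 409.75 km = 4.0975×10⁵ m.
r_a = 318.3 + 1475 = 1793.3 km = 1.7933×10⁶ m.
Semi-major axis a = (r_p + r_a)/2 = (409.75 + 1793.3)/2 = 1101.5 km = 1.102×10⁶ m.
By Kepler's third law T = 2π√(a³/μ) = 2π × 5.869×10³ = 3.688×10⁴ s.
= 10.24 h.

T ≈ 10.2 h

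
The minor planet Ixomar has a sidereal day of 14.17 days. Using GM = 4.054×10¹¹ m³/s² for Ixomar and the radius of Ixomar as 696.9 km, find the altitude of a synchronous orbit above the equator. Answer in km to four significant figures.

T = 14.17 days = 1.224×10⁶ s.
A synchronous orbit has period T, so by Kepler's third law a = (μT²/4π²)^(1/3).
μT²/4π² = 4.054×10¹¹ × (1.224×10⁶)² / 39.48 = 1.539×10²² m³.
a = 2.488×10⁷ m = 24875 km.
Altitude h = a − R = 24875 − 696.9 = 24178 km.

h_sync ≈ 24180 km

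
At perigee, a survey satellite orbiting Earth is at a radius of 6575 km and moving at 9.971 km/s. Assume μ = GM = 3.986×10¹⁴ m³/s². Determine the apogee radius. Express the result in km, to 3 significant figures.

apogee radius ≈ 29900 km

r_p = 6.575×10⁶ m.
Specific energy ε = v²/2 − μ/r = -1.091×10⁷ J/kg, so a = −μ/(2ε) = 1.826×10⁷ m.
The apsides satisfy r_p + r_a = 2a, so the apogee radius is 2a − r_p = 2.995×10⁷ m = 29950 km.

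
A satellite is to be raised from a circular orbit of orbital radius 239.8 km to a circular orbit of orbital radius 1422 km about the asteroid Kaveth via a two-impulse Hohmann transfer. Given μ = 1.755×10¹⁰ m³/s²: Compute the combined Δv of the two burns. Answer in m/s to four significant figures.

r₁ = 239.8 km = 2.398×10⁵ m.
r₂ = 1422 km = 1.422×10⁶ m.
Transfer ellipse a_t = (r₁ + r₂)/2 = 8.309×10⁵ m.
At r₁: circular v_c1 = √(μ/r₁) = 270.5 m/s; transfer-periapsis v_p = √[μ(2/r₁ − 1/a_t)] = 353.9 m/s.
Δv₁ = v_p − v_c1 = 83.38 m/s.
At r₂: circular v_c2 = √(μ/r₂) = 111.1 m/s; transfer-apoapsis v_a = √[μ(2/r₂ − 1/a_t)] = 59.68 m/s.
Δv₂ = v_c2 − v_a = 51.41 m/s.
Total Δv = Δv₁ + Δv₂ = 134.8 m/s.

Δv_total ≈ 134.8 m/s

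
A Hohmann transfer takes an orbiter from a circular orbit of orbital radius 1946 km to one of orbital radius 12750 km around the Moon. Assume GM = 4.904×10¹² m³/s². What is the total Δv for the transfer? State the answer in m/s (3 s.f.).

r₁ = 1946 km = 1.946×10⁶ m.
r₂ = 12750 km = 1.275×10⁷ m.
Transfer ellipse a_t = (r₁ + r₂)/2 = 7.348×10⁶ m.
At r₁: circular v_c1 = √(μ/r₁) = 1587 m/s; transfer-perilune v_p = √[μ(2/r₁ − 1/a_t)] = 2091 m/s.
Δv₁ = v_p − v_c1 = 503.6 m/s.
At r₂: circular v_c2 = √(μ/r₂) = 620.2 m/s; transfer-apolune v_a = √[μ(2/r₂ − 1/a_t)] = 319.2 m/s.
Δv₂ = v_c2 − v_a = 301.0 m/s.
Total Δv = Δv₁ + Δv₂ = 804.7 m/s.

Δv_total ≈ 805 m/s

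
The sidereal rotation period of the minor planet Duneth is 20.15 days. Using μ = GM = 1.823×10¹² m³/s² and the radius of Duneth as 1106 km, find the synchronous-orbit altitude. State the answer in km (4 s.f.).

T = 20.15 days = 1.741×10⁶ s.
A synchronous orbit has period T, so by Kepler's third law a = (μT²/4π²)^(1/3).
μT²/4π² = 1.823×10¹² × (1.741×10⁶)² / 39.48 = 1.400×10²³ m³.
a = 5.192×10⁷ m = 51920 km.
Altitude h = a − R = 51920 − 1106 = 50814 km.

h_sync ≈ 50810 km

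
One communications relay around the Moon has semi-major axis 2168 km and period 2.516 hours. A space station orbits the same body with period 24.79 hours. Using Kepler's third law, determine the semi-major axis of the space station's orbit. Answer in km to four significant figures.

Kepler's third law: a³ ∝ T², so a₂ = a₁ (T₂/T₁)^(2/3).
T₂/T₁ = 9.853, (T₂/T₁)^(2/3) = 4.596.
a₂ = 2168 × 4.596 = 9964 km.

a₂ ≈ 9964 km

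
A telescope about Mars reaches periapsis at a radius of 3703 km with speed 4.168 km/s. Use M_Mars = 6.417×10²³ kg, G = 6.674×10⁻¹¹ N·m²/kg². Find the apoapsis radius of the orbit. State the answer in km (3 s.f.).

apoapsis radius ≈ 11200 km

μ = GM = 6.674×10⁻¹¹ × 6.417×10²³ = 4.283×10¹³ m³/s².
r_p = 3.703×10⁶ m.
Specific energy ε = v²/2 − μ/r = -2.879×10⁶ J/kg, so a = −μ/(2ε) = 7.437×10⁶ m.
The apsides satisfy r_p + r_a = 2a, so the apoapsis radius is 2a − r_p = 1.117×10⁷ m = 11171 km.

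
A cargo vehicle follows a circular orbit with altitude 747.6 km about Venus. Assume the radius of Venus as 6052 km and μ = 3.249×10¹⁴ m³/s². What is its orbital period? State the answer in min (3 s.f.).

T ≈ 103 min

r = 6052 + 747.6 = 6799.6 km = 6.7996×10⁶ m.
Kepler's third law: T = 2π√(r³/μ) = 2π√((6.800×10⁶)³ / 3.249×10¹⁴).
r³/μ = 9.676×10⁵ s², so T = 2π × 9.837×10² = 6.181×10³ s.
Converting: 6.181×10³ s ÷ 60.00 = 103.0 min.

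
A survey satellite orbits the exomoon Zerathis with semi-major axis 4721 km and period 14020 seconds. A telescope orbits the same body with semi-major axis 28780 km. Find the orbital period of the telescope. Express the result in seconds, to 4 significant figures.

T₂ ≈ 2.110×10⁵ seconds

Kepler's third law: T² ∝ a³, so T₂ = T₁ (a₂/a₁)^(3/2).
a₂/a₁ = 6.096, (a₂/a₁)^(3/2) = 15.05.
T₂ = 14020 × 15.05 = 2.110×10⁵ seconds.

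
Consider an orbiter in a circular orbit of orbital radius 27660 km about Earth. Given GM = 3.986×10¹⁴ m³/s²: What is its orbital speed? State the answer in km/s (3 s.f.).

r = 27660 km = 2.766×10⁷ m.
For a circular orbit v = √(μ/r) = √(3.986×10¹⁴ / 2.766×10⁷) = √(1.441×10⁷) = 3796 m/s.
That is 3.796 km/s.

v ≈ 3.80 km/s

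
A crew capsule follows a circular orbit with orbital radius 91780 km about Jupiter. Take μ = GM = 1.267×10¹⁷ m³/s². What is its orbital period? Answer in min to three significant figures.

r = 91780 km = 9.178×10⁷ m.
Kepler's third law: T = 2π√(r³/μ) = 2π√((9.178×10⁷)³ / 1.267×10¹⁷).
r³/μ = 6.102×10⁶ s², so T = 2π × 2.470×10³ = 1.552×10⁴ s.
Converting: 1.552×10⁴ s ÷ 60.00 = 258.7 min.

T ≈ 259 min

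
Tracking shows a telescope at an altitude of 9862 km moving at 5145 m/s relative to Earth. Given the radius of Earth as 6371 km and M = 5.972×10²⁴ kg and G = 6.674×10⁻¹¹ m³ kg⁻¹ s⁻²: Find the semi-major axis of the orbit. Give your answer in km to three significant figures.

a ≈ 17600 km

μ = GM = 6.674×10⁻¹¹ × 5.972×10²⁴ = 3.986×10¹⁴ m³/s².
r = 6371 + 9862 = 16233 km = 1.623×10⁷ m.
Specific orbital energy ε = v²/2 − μ/r = (5145)²/2 − 3.986×10¹⁴/1.623×10⁷ = -1.132×10⁷ J/kg.
Since ε = −μ/(2a), a = −μ/(2ε) = 1.761×10⁷ m = 17608 km.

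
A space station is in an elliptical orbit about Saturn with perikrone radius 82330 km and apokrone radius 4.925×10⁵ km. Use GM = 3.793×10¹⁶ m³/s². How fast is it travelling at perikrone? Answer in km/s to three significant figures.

Semi-major axis a = (r_p + r_a)/2 = 2.8742×10⁵ km = 2.874×10⁸ m.
Vis-viva: v² = μ(2/r − 1/a) = 3.793×10¹⁶ × (2.429×10⁻⁸ − 3.479×10⁻⁹) = 7.894×10⁸ m²/s².
v = 28100 m/s = 28.10 km/s.

v ≈ 28.1 km/s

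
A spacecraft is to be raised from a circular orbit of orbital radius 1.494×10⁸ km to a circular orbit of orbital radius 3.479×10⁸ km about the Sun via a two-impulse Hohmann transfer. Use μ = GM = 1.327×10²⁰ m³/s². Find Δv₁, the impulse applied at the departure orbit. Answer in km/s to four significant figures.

r₁ = 1.494×10⁸ km = 1.494×10¹¹ m.
r₂ = 3.479×10⁸ km = 3.479×10¹¹ m.
Transfer ellipse a_t = (r₁ + r₂)/2 = 2.486×10¹¹ m.
At r₁: circular v_c1 = √(μ/r₁) = 29800 m/s; transfer-perihelion v_p = √[μ(2/r₁ − 1/a_t)] = 35250 m/s.
Δv₁ = v_p − v_c1 = 5450 m/s.
= 5.450 km/s.

Δv ≈ 5.450 km/s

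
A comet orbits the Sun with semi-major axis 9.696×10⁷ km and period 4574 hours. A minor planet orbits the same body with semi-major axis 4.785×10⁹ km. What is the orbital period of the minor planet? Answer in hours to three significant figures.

Kepler's third law: T² ∝ a³, so T₂ = T₁ (a₂/a₁)^(3/2).
a₂/a₁ = 49.35, (a₂/a₁)^(3/2) = 346.7.
T₂ = 4574 × 346.7 = 1.586×10⁶ hours.

T₂ ≈ 1.59×10⁶ hours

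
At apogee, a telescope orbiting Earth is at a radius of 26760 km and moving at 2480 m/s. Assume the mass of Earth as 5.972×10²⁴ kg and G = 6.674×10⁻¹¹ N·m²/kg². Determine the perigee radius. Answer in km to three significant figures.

perigee radius ≈ 6960 km

μ = GM = 6.674×10⁻¹¹ × 5.972×10²⁴ = 3.986×10¹⁴ m³/s².
r_a = 2.676×10⁷ m.
Specific energy ε = v²/2 − μ/r = -1.182×10⁷ J/kg, so a = −μ/(2ε) = 1.686×10⁷ m.
The apsides satisfy r_p + r_a = 2a, so the perigee radius is 2a − r_a = 6.963×10⁶ m = 6962.7 km.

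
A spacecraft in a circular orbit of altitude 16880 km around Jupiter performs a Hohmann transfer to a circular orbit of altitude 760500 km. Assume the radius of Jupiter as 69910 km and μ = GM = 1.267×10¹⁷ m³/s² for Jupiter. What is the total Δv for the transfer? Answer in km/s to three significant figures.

Δv_total ≈ 20.2 km/s

r₁ = 69910 + 16880 = 86790 km = 8.6790×10⁷ m.
r₂ = 69910 + 760500 = 830410 km = 8.3041×10⁸ m.
Transfer ellipse a_t = (r₁ + r₂)/2 = 4.586×10⁸ m.
At r₁: circular v_c1 = √(μ/r₁) = 38210 m/s; transfer-perijove v_p = √[μ(2/r₁ − 1/a_t)] = 51410 m/s.
Δv₁ = v_p − v_c1 = 13210 m/s.
At r₂: circular v_c2 = √(μ/r₂) = 12350 m/s; transfer-apojove v_a = √[μ(2/r₂ − 1/a_t)] = 5374 m/s.
Δv₂ = v_c2 − v_a = 6979 m/s.
Total Δv = Δv₁ + Δv₂ = 20180 m/s = 20.18 km/s.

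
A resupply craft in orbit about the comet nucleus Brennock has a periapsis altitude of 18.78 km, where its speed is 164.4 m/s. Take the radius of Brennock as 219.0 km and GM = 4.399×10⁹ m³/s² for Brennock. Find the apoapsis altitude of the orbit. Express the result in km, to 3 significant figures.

r_p = 219.0 + 18.78 = 237.78 km = 2.378×10⁵ m.
Specific energy ε = v²/2 − μ/r = -4.987×10³ J/kg, so a = −μ/(2ε) = 4.411×10⁵ m.
The apsides satisfy r_p + r_a = 2a, so the apoapsis radius is 2a − r_p = 6.444×10⁵ m = 644.38 km.
Apoapsis altitude = 644.38 − 219.0 = 425.38 km.

apoapsis altitude ≈ 425 km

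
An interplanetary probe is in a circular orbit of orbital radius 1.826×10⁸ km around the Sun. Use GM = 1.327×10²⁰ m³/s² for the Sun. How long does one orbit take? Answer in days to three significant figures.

r = 1.826×10⁸ km = 1.826×10¹¹ m.
Kepler's third law: T = 2π√(r³/μ) = 2π√((1.826×10¹¹)³ / 1.327×10²⁰).
r³/μ = 4.588×10¹³ s², so T = 2π × 6.774×10⁶ = 4.256×10⁷ s.
Converting: 4.256×10⁷ s ÷ 86400 = 492.6 days.

T ≈ 493 days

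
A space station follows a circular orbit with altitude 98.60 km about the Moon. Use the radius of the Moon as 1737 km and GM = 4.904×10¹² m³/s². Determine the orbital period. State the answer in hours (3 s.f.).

r = 1737 + 98.60 = 1835.6 km = 1.8356×10⁶ m.
Kepler's third law: T = 2π√(r³/μ) = 2π√((1.836×10⁶)³ / 4.904×10¹²).
r³/μ = 1.261×10⁶ s², so T = 2π × 1.123×10³ = 7.056×10³ s.
Converting: 7.056×10³ s ÷ 3600 = 1.960 hours.

T ≈ 1.96 hours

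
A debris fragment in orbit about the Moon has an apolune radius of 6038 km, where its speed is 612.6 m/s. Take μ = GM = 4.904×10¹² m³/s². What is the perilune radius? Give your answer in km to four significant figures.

perilune radius ≈ 1814 km

r_a = 6.038×10⁶ m.
Specific energy ε = v²/2 − μ/r = -6.246×10⁵ J/kg, so a = −μ/(2ε) = 3.926×10⁶ m.
The apsides satisfy r_p + r_a = 2a, so the perilune radius is 2a − r_a = 1.814×10⁶ m = 1814.1 km.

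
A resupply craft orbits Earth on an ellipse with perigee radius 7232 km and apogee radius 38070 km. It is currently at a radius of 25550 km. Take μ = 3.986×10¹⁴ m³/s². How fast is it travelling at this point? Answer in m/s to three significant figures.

v ≈ 3690 m/s

Semi-major axis a = (r_p + r_a)/2 = 22651 km = 2.265×10⁷ m.
Vis-viva: v² = μ(2/r − 1/a) = 3.986×10¹⁴ × (7.828×10⁻⁸ − 4.415×10⁻⁸) = 1.360×10⁷ m²/s².
v = 3688 m/s.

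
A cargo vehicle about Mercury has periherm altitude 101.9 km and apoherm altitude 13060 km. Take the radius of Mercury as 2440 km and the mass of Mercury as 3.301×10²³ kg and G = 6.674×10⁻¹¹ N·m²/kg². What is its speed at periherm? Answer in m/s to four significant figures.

v ≈ 3859 m/s

μ = GM = 6.674×10⁻¹¹ × 3.301×10²³ = 2.203×10¹³ m³/s².
r_p = 2440 + 101.9 = 2541.9 km = 2.5419×10⁶ m.
r_a = 2440 + 13060 = 15500 km = 1.5500×10⁷ m.
Semi-major axis a = (r_p + r_a)/2 = 9021.0 km = 9.021×10⁶ m.
Vis-viva: v² = μ(2/r − 1/a) = 2.203×10¹³ × (7.868×10⁻⁷ − 1.109×10⁻⁷) = 1.489×10⁷ m²/s².
v = 3859 m/s.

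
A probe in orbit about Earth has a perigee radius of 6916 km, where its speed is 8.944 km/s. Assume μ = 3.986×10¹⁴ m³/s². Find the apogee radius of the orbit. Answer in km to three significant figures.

apogee radius ≈ 15700 km

r_p = 6.916×10⁶ m.
Specific energy ε = v²/2 − μ/r = -1.764×10⁷ J/kg, so a = −μ/(2ε) = 1.130×10⁷ m.
The apsides satisfy r_p + r_a = 2a, so the apogee radius is 2a − r_p = 1.568×10⁷ m = 15684 km.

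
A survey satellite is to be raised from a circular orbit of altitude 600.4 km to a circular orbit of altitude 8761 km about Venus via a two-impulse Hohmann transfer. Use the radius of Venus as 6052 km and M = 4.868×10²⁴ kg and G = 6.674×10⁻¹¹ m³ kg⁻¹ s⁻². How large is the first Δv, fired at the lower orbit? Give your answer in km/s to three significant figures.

Δv ≈ 1.22 km/s

μ = GM = 6.674×10⁻¹¹ × 4.868×10²⁴ = 3.249×10¹⁴ m³/s².
r₁ = 6052 + 600.4 = 6652.4 km = 6.6524×10⁶ m.
r₂ = 6052 + 8761 = 14813 km = 1.4813×10⁷ m.
Transfer ellipse a_t = (r₁ + r₂)/2 = 1.073×10⁷ m.
At r₁: circular v_c1 = √(μ/r₁) = 6988 m/s; transfer-periapsis v_p = √[μ(2/r₁ − 1/a_t)] = 8210 m/s.
Δv₁ = v_p − v_c1 = 1222 m/s.
= 1.222 km/s.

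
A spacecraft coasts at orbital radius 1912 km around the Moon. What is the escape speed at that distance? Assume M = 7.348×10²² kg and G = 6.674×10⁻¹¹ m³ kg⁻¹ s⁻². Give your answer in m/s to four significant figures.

v_esc ≈ 2265 m/s

μ = GM = 6.674×10⁻¹¹ × 7.348×10²² = 4.904×10¹² m³/s².
r = 1912 km = 1.912×10⁶ m.
Escape speed v_esc = √(2μ/r) = √(2 × 4.904×10¹² / 1.912×10⁶) = √(5.130×10⁶) = 2265 m/s.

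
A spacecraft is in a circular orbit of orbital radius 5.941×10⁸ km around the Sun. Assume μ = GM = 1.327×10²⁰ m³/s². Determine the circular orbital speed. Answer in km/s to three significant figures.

v ≈ 14.9 km/s

r = 5.941×10⁸ km = 5.941×10¹¹ m.
For a circular orbit v = √(μ/r) = √(1.327×10²⁰ / 5.941×10¹¹) = √(2.234×10⁸) = 14950 m/s.
That is 14.95 km/s.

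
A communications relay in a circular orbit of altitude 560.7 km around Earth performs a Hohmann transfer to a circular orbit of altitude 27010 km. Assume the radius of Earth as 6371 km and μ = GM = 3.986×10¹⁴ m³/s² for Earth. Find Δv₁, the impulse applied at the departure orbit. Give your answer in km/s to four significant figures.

Δv ≈ 2.176 km/s

r₁ = 6371 + 560.7 = 6931.7 km = 6.9317×10⁶ m.
r₂ = 6371 + 27010 = 33381 km = 3.3381×10⁷ m.
Transfer ellipse a_t = (r₁ + r₂)/2 = 2.016×10⁷ m.
At r₁: circular v_c1 = √(μ/r₁) = 7583 m/s; transfer-perigee v_p = √[μ(2/r₁ − 1/a_t)] = 9759 m/s.
Δv₁ = v_p − v_c1 = 2176 m/s.
= 2.176 km/s.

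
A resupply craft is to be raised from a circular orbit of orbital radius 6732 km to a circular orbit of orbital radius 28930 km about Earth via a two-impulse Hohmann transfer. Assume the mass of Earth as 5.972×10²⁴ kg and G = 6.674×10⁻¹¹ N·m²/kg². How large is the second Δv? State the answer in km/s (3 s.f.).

Δv ≈ 1.43 km/s

μ = GM = 6.674×10⁻¹¹ × 5.972×10²⁴ = 3.986×10¹⁴ m³/s².
r₁ = 6732 km = 6.732×10⁶ m.
r₂ = 28930 km = 2.893×10⁷ m.
Transfer ellipse a_t = (r₁ + r₂)/2 = 1.783×10⁷ m.
At r₁: circular v_c1 = √(μ/r₁) = 7695 m/s; transfer-perigee v_p = √[μ(2/r₁ − 1/a_t)] = 9801 m/s.
At r₂: circular v_c2 = √(μ/r₂) = 3712 m/s; transfer-apogee v_a = √[μ(2/r₂ − 1/a_t)] = 2281 m/s.
Δv₂ = v_c2 − v_a = 1431 m/s.
= 1.431 km/s.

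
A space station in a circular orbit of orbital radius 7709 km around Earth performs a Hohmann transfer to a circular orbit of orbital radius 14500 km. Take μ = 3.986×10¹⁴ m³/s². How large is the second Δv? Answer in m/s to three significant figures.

r₁ = 7709 km = 7.709×10⁶ m.
r₂ = 14500 km = 1.450×10⁷ m.
Transfer ellipse a_t = (r₁ + r₂)/2 = 1.110×10⁷ m.
At r₁: circular v_c1 = √(μ/r₁) = 7191 m/s; transfer-perigee v_p = √[μ(2/r₁ − 1/a_t)] = 8217 m/s.
At r₂: circular v_c2 = √(μ/r₂) = 5243 m/s; transfer-apogee v_a = √[μ(2/r₂ − 1/a_t)] = 4369 m/s.
Δv₂ = v_c2 − v_a = 874.5 m/s.

Δv ≈ 875 m/s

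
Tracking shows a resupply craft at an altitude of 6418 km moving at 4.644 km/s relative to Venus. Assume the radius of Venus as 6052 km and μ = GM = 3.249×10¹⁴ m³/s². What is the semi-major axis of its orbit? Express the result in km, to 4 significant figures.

r = 6052 + 6418 = 12470 km = 1.247×10⁷ m.
Vis-viva rearranged: 1/a = 2/r − v²/μ = 1.604×10⁻⁷ − 6.638×10⁻⁸ = 9.401×10⁻⁸ m⁻¹.
a = 1.064×10⁷ m = 10638 km.

a ≈ 10640 km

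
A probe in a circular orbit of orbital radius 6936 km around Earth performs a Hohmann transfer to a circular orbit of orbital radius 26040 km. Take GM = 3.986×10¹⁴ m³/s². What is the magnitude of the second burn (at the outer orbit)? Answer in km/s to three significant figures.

Δv ≈ 1.37 km/s

r₁ = 6936 km = 6.936×10⁶ m.
r₂ = 26040 km = 2.604×10⁷ m.
Transfer ellipse a_t = (r₁ + r₂)/2 = 1.649×10⁷ m.
At r₁: circular v_c1 = √(μ/r₁) = 7581 m/s; transfer-perigee v_p = √[μ(2/r₁ − 1/a_t)] = 9527 m/s.
At r₂: circular v_c2 = √(μ/r₂) = 3912 m/s; transfer-apogee v_a = √[μ(2/r₂ − 1/a_t)] = 2538 m/s.
Δv₂ = v_c2 − v_a = 1375 m/s.
= 1.375 km/s.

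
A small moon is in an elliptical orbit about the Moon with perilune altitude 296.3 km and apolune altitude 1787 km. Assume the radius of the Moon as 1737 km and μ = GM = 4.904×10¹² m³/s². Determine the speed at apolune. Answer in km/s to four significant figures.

v ≈ 1.009 km/s

r_p = 1737 + 296.3 = 2033.3 km = 2.0333×10⁶ m.
r_a = 1737 + 1787 = 3524.0 km = 3.5240×10⁶ m.
Semi-major axis a = (r_p + r_a)/2 = 2778.7 km = 2.779×10⁶ m.
Vis-viva: v² = μ(2/r − 1/a) = 4.904×10¹² × (5.675×10⁻⁷ − 3.599×10⁻⁷) = 1.018×10⁶ m²/s².
v = 1009 m/s = 1.009 km/s.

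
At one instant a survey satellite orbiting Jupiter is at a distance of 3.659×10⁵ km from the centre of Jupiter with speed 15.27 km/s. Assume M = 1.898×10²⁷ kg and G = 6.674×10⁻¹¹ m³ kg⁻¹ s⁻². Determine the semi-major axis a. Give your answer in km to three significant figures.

a ≈ 2.76×10⁵ km

μ = GM = 6.674×10⁻¹¹ × 1.898×10²⁷ = 1.267×10¹⁷ m³/s².
r = 3.659×10⁸ m.
Specific orbital energy ε = v²/2 − μ/r = (15270)²/2 − 1.267×10¹⁷/3.659×10⁸ = -2.296×10⁸ J/kg.
Since ε = −μ/(2a), a = −μ/(2ε) = 2.758×10⁸ m = 2.7585×10⁵ km.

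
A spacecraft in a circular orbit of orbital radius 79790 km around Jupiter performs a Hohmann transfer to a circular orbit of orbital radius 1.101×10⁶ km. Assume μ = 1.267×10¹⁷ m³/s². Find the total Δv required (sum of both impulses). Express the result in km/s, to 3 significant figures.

Δv_total ≈ 21.4 km/s

r₁ = 79790 km = 7.979×10⁷ m.
r₂ = 1.101×10⁶ km = 1.101×10⁹ m.
Transfer ellipse a_t = (r₁ + r₂)/2 = 5.904×10⁸ m.
At r₁: circular v_c1 = √(μ/r₁) = 39850 m/s; transfer-perijove v_p = √[μ(2/r₁ − 1/a_t)] = 54420 m/s.
Δv₁ = v_p − v_c1 = 14570 m/s.
At r₂: circular v_c2 = √(μ/r₂) = 10730 m/s; transfer-apojove v_a = √[μ(2/r₂ − 1/a_t)] = 3944 m/s.
Δv₂ = v_c2 − v_a = 6784 m/s.
Total Δv = Δv₁ + Δv₂ = 21350 m/s = 21.35 km/s.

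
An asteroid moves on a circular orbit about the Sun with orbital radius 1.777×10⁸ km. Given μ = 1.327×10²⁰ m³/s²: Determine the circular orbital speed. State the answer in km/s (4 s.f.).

r = 1.777×10⁸ km = 1.777×10¹¹ m.
For a circular orbit v = √(μ/r) = √(1.327×10²⁰ / 1.777×10¹¹) = √(7.468×10⁸) = 27330 m/s.
That is 27.33 km/s.

v ≈ 27.33 km/s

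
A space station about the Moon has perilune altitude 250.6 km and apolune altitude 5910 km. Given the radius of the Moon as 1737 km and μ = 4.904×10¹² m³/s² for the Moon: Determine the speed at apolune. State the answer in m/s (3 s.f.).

r_p = 1737 + 250.6 = 1987.6 km = 1.9876×10⁶ m.
r_a = 1737 + 5910 = 7647.0 km = 7.6470×10⁶ m.
Semi-major axis a = (r_p + r_a)/2 = 4817.3 km = 4.817×10⁶ m.
Vis-viva: v² = μ(2/r − 1/a) = 4.904×10¹² × (2.615×10⁻⁷ − 2.076×10⁻⁷) = 2.646×10⁵ m²/s².
v = 514.4 m/s.

v ≈ 514 m/s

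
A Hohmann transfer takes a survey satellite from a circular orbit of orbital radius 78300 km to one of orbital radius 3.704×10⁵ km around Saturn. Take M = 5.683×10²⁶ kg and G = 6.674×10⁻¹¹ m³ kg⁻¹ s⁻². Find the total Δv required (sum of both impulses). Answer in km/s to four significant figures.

Δv_total ≈ 10.41 km/s

μ = GM = 6.674×10⁻¹¹ × 5.683×10²⁶ = 3.793×10¹⁶ m³/s².
r₁ = 78300 km = 7.830×10⁷ m.
r₂ = 3.704×10⁵ km = 3.704×10⁸ m.
Transfer ellipse a_t = (r₁ + r₂)/2 = 2.244×10⁸ m.
At r₁: circular v_c1 = √(μ/r₁) = 22010 m/s; transfer-perikrone v_p = √[μ(2/r₁ − 1/a_t)] = 28280 m/s.
Δv₁ = v_p − v_c1 = 6271 m/s.
At r₂: circular v_c2 = √(μ/r₂) = 10120 m/s; transfer-apokrone v_a = √[μ(2/r₂ − 1/a_t)] = 5978 m/s.
Δv₂ = v_c2 − v_a = 4141 m/s.
Total Δv = Δv₁ + Δv₂ = 10410 m/s = 10.41 km/s.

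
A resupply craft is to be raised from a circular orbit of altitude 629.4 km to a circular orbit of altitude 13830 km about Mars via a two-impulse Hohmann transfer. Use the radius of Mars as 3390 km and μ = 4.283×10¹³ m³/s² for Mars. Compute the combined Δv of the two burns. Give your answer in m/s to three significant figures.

Δv_total ≈ 1500 m/s

r₁ = 3390 + 629.4 = 4019.4 km = 4.0194×10⁶ m.
r₂ = 3390 + 13830 = 17220 km = 1.7220×10⁷ m.
Transfer ellipse a_t = (r₁ + r₂)/2 = 1.062×10⁷ m.
At r₁: circular v_c1 = √(μ/r₁) = 3264 m/s; transfer-periapsis v_p = √[μ(2/r₁ − 1/a_t)] = 4157 m/s.
Δv₁ = v_p − v_c1 = 892.4 m/s.
At r₂: circular v_c2 = √(μ/r₂) = 1577 m/s; transfer-apoapsis v_a = √[μ(2/r₂ − 1/a_t)] = 970.2 m/s.
Δv₂ = v_c2 − v_a = 606.8 m/s.
Total Δv = Δv₁ + Δv₂ = 1499 m/s.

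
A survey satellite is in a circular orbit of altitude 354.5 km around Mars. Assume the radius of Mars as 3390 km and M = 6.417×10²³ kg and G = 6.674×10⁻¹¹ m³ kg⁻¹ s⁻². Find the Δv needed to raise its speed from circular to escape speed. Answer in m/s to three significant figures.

μ = GM = 6.674×10⁻¹¹ × 6.417×10²³ = 4.283×10¹³ m³/s².
r = 3390 + 354.5 = 3744.5 km = 3.7445×10⁶ m.
Circular speed v_c = √(μ/r) = 3382 m/s.
Escape speed v_esc = √(2μ/r) = √2 × v_c = 4783 m/s.
Δv = v_esc − v_c = 1401 m/s.

Δv ≈ 1400 m/s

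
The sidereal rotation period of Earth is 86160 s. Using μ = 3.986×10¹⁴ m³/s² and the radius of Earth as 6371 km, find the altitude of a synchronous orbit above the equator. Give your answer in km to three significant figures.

A synchronous orbit has period T, so by Kepler's third law a = (μT²/4π²)^(1/3).
μT²/4π² = 3.986×10¹⁴ × (8.616×10⁴)² / 39.48 = 7.495×10²² m³.
a = 4.216×10⁷ m = 42163 km.
Altitude h = a − R = 42163 − 6371 = 35792 km.

h_sync ≈ 35800 km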